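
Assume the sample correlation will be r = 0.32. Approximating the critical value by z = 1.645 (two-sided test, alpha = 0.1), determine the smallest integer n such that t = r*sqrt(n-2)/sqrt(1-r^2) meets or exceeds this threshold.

26

r√(n−2)/√(1−r²) ≥ 1.645  ⇔  n−2 ≥ (1.645)²·(1−r²)/r²
(1−r²)/r² = (1−0.1024)/0.1024 = 8.7656
n ≥ 2 + 2.706025·8.7656 = 2 + 23.7199 = 25.7199
⌈25.7199⌉ = 26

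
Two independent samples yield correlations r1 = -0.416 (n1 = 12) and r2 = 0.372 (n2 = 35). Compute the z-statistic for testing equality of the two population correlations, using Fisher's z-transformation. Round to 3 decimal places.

-2.209

Fisher z-transforms: z1 = atanh(-0.416) = -0.442845, z2 = atanh(0.372) = 0.390742; difference d = -0.833587
Var(d) = 1/9 + 1/32 = 0.1111111 + 0.0312500 = 0.1423611
z = d/√Var(d) = -0.833587 / √0.1423611 = -0.833587 / 0.377308 = -2.209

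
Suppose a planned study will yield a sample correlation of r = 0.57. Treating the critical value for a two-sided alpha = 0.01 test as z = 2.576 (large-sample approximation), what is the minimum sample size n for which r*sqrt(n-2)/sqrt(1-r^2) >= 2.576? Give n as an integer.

16

Need r·√(n−2)/√(1−r²) ≥ 2.576
√(n−2) ≥ 2.576·√(1−0.3249) / 0.57 = 2.576·0.821645 / 0.57 = 3.7133
n−2 ≥ 13.7886  ⇒  n ≥ 15.7886
Smallest integer n = 16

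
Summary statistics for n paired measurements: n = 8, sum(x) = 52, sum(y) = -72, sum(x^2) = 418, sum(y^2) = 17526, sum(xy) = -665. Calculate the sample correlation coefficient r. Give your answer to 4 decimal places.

-0.1695

Numerator: nΣxy − (Σx)(Σy) = 8·(-665) − (52)(-72) = -1576
Denominator: √[(nΣx²−(Σx)²)(nΣy²−(Σy)²)]
  nΣx²−(Σx)² = 8·418 − 2704 = 640;  nΣy²−(Σy)² = 8·17526 − 5184 = 135024
  √(640·135024) = √86415360 = 9295.9862
r = -1576 / 9295.9862 = -0.1695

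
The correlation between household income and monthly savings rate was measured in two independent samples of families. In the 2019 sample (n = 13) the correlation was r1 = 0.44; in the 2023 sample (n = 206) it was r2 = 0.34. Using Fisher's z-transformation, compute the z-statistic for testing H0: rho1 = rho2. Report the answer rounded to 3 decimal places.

z1 = atanh(0.44) = 0.472231,  z2 = atanh(0.34) = 0.354093
SE = √(1/(n1−3) + 1/(n2−3)) = √(1/10 + 1/203) = √(0.1000000 + 0.0049261) = √0.1049261 = 0.323923
z = (z1 − z2)/SE = (0.472231 − 0.354093) / 0.323923 = 0.118138 / 0.323923 = 0.365

0.365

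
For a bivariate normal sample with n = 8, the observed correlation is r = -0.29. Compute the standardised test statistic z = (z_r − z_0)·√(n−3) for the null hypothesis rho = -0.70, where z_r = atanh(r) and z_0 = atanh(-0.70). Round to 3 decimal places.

1.272

z_r = atanh(-0.29) = -0.298566,  z_0 = atanh(-0.70) = -0.867301
SE = 1/√(n−3) = 1/√5 = 0.447214
z = (z_r − z_0)/SE = (-0.298566 − (-0.867301)) / 0.447214 = 0.568735 / 0.447214 = 1.272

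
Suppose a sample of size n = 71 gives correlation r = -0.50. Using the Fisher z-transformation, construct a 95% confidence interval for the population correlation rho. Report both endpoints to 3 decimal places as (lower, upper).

Fisher z: z_r = atanh(r) = ½·ln((1+(-0.50))/(1−(-0.50))) = -0.549306
SE(z) = 1/√(n−3) = 1/√68 = 0.121268
95% ⇒ z* = 1.960; margin = 1.960·0.121268 = 0.237685
CI on z-scale: (-0.786991, -0.311621)
Back-transform: tanh(-0.786991) = -0.656701, tanh(-0.311621) = -0.301911

(-0.657, -0.302)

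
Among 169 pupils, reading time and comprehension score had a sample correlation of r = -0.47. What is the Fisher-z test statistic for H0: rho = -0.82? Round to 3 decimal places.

Fisher z: atanh(-0.47) = -0.510070, atanh(-0.82) = -1.156817
z = (z_r − z_0)·√(n−3) = (-0.510070 − (-1.156817))·√166 = 0.646747 · 12.884099 = 8.333

8.333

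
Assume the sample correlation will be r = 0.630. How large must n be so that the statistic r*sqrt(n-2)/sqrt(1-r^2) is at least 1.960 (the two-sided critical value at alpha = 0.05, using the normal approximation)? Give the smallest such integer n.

Need r·√(n−2)/√(1−r²) ≥ 1.960
√(n−2) ≥ 1.960·√(1−0.396900) / 0.630 = 1.960·0.776595 / 0.630 = 2.4161
n−2 ≥ 5.8375  ⇒  n ≥ 7.8375
Smallest integer n = 8

8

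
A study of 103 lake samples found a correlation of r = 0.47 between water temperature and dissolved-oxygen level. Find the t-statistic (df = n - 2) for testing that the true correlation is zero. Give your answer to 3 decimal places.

t = r·√(n−2) / √(1−r²) with r = 0.47, n = 103
  = 0.47·√101 / √(1 − 0.2209)
  = 0.47·10.049876 / 0.882666
  = 4.723442 / 0.882666 = 5.351

5.351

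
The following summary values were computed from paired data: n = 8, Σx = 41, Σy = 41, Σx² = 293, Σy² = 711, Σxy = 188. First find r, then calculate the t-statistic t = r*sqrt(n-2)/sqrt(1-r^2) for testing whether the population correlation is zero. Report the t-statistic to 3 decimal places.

S_xy = nΣxy − ΣxΣy = 8·188 − 41·41 = 1504 − 1681 = -177
S_xx = nΣx² − (Σx)² = 8·293 − 41² = 2344 − 1681 = 663
S_yy = nΣy² − (Σy)² = 8·711 − 41² = 5688 − 1681 = 4007
r = S_xy / √(S_xx·S_yy) = -177 / √(663·4007) = -177 / √2656641 = -177 / 1629.9206 = -0.1086
t = r·√(n−2)/√(1−r²) = -0.1086·√6 / √(1−0.011794) = -0.266015 / 0.994086 = -0.268

-0.268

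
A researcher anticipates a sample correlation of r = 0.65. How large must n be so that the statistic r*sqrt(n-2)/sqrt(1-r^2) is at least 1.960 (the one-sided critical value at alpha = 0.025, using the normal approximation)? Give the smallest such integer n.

Need r·√(n−2)/√(1−r²) ≥ 1.960
√(n−2) ≥ 1.960·√(1−0.4225) / 0.65 = 1.960·0.759934 / 0.65 = 2.2915
n−2 ≥ 5.2510  ⇒  n ≥ 7.2510
Smallest integer n = 8

8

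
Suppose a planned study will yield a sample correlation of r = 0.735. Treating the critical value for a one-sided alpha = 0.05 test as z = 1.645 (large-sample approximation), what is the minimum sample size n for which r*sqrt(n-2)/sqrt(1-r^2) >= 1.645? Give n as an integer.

5

Need r·√(n−2)/√(1−r²) ≥ 1.645
√(n−2) ≥ 1.645·√(1−0.540225) / 0.735 = 1.645·0.678067 / 0.735 = 1.5176
n−2 ≥ 2.3031  ⇒  n ≥ 4.3031
Smallest integer n = 5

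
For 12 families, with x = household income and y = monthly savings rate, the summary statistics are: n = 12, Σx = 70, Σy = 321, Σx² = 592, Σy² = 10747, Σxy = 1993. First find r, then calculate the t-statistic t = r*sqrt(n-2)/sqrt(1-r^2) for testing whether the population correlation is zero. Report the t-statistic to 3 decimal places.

0.616

S_xy = nΣxy − ΣxΣy = 12·1993 − 70·321 = 23916 − 22470 = 1446
S_xx = nΣx² − (Σx)² = 12·592 − 70² = 7104 − 4900 = 2204
S_yy = nΣy² − (Σy)² = 12·10747 − 321² = 128964 − 103041 = 25923
r = S_xy / √(S_xx·S_yy) = 1446 / √(2204·25923) = 1446 / √57134292 = 1446 / 7558.7229 = 0.1913
t = r·√(n−2)/√(1−r²) = 0.1913·√10 / √(1−0.036596) = 0.604944 / 0.981531 = 0.616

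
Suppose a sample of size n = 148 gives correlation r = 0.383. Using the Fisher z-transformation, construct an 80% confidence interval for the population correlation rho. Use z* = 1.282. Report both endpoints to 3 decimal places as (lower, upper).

(0.289, 0.470)

Fisher z: z_r = atanh(r) = ½·ln((1+0.383)/(1−0.383)) = 0.403571
SE(z) = 1/√(n−3) = 1/√145 = 0.083045
80% ⇒ z* = 1.282; margin = 1.282·0.083045 = 0.106464
CI on z-scale: (0.297107, 0.510035)
Back-transform: tanh(0.297107) = 0.288663, tanh(0.510035) = 0.469972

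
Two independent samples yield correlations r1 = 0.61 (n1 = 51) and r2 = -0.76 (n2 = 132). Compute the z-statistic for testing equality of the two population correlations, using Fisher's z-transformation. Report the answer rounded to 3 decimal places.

10.085

Fisher z-transforms: z1 = atanh(0.61) = 0.708921, z2 = atanh(-0.76) = -0.996215; difference d = 1.705136
Var(d) = 1/48 + 1/129 = 0.0208333 + 0.0077519 = 0.0285852
z = d/√Var(d) = 1.705136 / √0.0285852 = 1.705136 / 0.169072 = 10.085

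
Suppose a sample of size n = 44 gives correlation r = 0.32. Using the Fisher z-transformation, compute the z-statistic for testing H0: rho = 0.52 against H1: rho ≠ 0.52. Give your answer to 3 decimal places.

z_r = atanh(0.32) = 0.331647,  z_0 = atanh(0.52) = 0.576340
SE = 1/√(n−3) = 1/√41 = 0.156174
z = (z_r − z_0)/SE = (0.331647 − 0.576340) / 0.156174 = -0.244693 / 0.156174 = -1.567

-1.567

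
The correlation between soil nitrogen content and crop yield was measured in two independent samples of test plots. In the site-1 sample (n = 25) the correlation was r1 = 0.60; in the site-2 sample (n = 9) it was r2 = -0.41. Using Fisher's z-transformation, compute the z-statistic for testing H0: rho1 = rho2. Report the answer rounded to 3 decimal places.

2.451

Fisher z-transforms: z1 = atanh(0.60) = 0.693147, z2 = atanh(-0.41) = -0.435611; difference d = 1.128758
Var(d) = 1/22 + 1/6 = 0.0454545 + 0.1666667 = 0.2121212
z = d/√Var(d) = 1.128758 / √0.2121212 = 1.128758 / 0.460566 = 2.451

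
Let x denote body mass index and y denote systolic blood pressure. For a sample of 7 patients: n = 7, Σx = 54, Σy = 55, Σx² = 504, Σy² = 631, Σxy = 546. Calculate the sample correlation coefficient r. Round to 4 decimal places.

0.9231

Numerator: nΣxy − (Σx)(Σy) = 7·546 − (54)(55) = 852
Denominator: √[(nΣx²−(Σx)²)(nΣy²−(Σy)²)]
  nΣx²−(Σx)² = 7·504 − 2916 = 612;  nΣy²−(Σy)² = 7·631 − 3025 = 1392
  √(612·1392) = √851904 = 922.9865
r = 852 / 922.9865 = 0.9231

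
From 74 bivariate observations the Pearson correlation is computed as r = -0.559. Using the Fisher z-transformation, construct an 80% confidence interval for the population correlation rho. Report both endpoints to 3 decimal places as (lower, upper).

z_r = atanh(-0.559) = -0.631377;  SE = 1/√(n−3) = 1/√71 = 0.118678
z-limits: -0.631377 ± 1.282·0.118678 = -0.631377 ± 0.152145 = [-0.783522, -0.479232]
ρ-limits: (tanh -0.783522, tanh -0.479232) = (-0.655, -0.446)

(-0.655, -0.446)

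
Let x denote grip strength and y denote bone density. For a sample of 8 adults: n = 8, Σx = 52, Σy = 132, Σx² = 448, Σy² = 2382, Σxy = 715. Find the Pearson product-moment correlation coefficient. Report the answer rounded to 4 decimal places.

S_xy = nΣxy − ΣxΣy = 8·715 − 52·132 = 5720 − 6864 = -1144
S_xx = nΣx² − (Σx)² = 8·448 − 52² = 3584 − 2704 = 880
S_yy = nΣy² − (Σy)² = 8·2382 − 132² = 19056 − 17424 = 1632
r = S_xy / √(S_xx·S_yy) = -1144 / √(880·1632) = -1144 / √1436160 = -1144 / 1198.3989 = -0.9546

-0.9546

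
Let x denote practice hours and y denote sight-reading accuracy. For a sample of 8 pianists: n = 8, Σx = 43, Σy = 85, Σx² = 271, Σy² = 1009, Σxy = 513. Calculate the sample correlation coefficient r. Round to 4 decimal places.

0.8638

S_xy = nΣxy − ΣxΣy = 8·513 − 43·85 = 4104 − 3655 = 449
S_xx = nΣx² − (Σx)² = 8·271 − 43² = 2168 − 1849 = 319
S_yy = nΣy² − (Σy)² = 8·1009 − 85² = 8072 − 7225 = 847
r = S_xy / √(S_xx·S_yy) = 449 / √(319·847) = 449 / √270193 = 449 / 519.8009 = 0.8638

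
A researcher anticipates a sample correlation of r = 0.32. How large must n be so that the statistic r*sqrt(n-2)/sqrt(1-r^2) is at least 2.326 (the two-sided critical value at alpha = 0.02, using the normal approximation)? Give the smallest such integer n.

Need r·√(n−2)/√(1−r²) ≥ 2.326
√(n−2) ≥ 2.326·√(1−0.1024) / 0.32 = 2.326·0.947418 / 0.32 = 6.8865
n−2 ≥ 47.4239  ⇒  n ≥ 49.4239
Smallest integer n = 50

50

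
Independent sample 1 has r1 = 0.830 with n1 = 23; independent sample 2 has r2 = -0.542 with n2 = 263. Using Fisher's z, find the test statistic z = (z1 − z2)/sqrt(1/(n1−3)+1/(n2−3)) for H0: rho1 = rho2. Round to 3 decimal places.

Fisher z-transforms: z1 = atanh(0.830) = 1.188136, z2 = atanh(-0.542) = -0.606983; difference d = 1.795119
Var(d) = 1/20 + 1/260 = 0.0500000 + 0.0038462 = 0.0538462
z = d/√Var(d) = 1.795119 / √0.0538462 = 1.795119 / 0.232048 = 7.736

7.736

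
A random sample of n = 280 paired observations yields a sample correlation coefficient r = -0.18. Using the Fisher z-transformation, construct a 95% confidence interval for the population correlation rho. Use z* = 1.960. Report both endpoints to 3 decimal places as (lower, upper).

(-0.291, -0.064)

z_r = atanh(-0.18) = -0.181983;  SE = 1/√(n−3) = 1/√277 = 0.060084
z-limits: -0.181983 ± 1.960·0.060084 = -0.181983 ± 0.117765 = [-0.299748, -0.064218]
ρ-limits: (tanh -0.299748, tanh -0.064218) = (-0.291, -0.064)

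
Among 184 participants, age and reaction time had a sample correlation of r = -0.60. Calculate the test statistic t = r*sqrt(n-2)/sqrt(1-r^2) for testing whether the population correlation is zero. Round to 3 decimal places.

-10.118

1 − r² = 1 − 0.3600 = 0.6400;  √(1−r²) = 0.800000
√(n−2) = √182 = 13.490738
t = r·√(n−2)/√(1−r²) = -0.60 · 13.490738 / 0.800000 = -10.118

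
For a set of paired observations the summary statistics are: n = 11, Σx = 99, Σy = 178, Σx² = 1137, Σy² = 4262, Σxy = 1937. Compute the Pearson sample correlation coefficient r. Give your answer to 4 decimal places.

0.5746

S_xy = nΣxy − ΣxΣy = 11·1937 − 99·178 = 21307 − 17622 = 3685
S_xx = nΣx² − (Σx)² = 11·1137 − 99² = 12507 − 9801 = 2706
S_yy = nΣy² − (Σy)² = 11·4262 − 178² = 46882 − 31684 = 15198
r = S_xy / √(S_xx·S_yy) = 3685 / √(2706·15198) = 3685 / √41125788 = 3685 / 6412.9391 = 0.5746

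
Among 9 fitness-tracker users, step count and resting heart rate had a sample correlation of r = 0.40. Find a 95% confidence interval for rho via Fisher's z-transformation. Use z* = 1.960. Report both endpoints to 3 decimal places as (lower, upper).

Fisher z: z_r = atanh(r) = ½·ln((1+0.40)/(1−0.40)) = 0.423649
SE(z) = 1/√(n−3) = 1/√6 = 0.408248
95% ⇒ z* = 1.960; margin = 1.960·0.408248 = 0.800166
CI on z-scale: (-0.376517, 1.223815)
Back-transform: tanh(-0.376517) = -0.359679, tanh(1.223815) = 0.840776

(-0.360, 0.841)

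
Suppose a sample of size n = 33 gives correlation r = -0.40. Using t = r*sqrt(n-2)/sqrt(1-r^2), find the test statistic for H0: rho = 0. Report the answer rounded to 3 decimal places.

1 − r² = 1 − 0.1600 = 0.8400;  √(1−r²) = 0.916515
√(n−2) = √31 = 5.567764
t = r·√(n−2)/√(1−r²) = -0.40 · 5.567764 / 0.916515 = -2.430

-2.430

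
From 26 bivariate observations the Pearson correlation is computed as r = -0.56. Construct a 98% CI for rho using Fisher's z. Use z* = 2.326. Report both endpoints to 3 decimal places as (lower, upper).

(-0.807, -0.147)

Fisher z: z_r = atanh(r) = ½·ln((1+(-0.56))/(1−(-0.56))) = -0.632833
SE(z) = 1/√(n−3) = 1/√23 = 0.208514
98% ⇒ z* = 2.326; margin = 2.326·0.208514 = 0.485004
CI on z-scale: (-1.117837, -0.147829)
Back-transform: tanh(-1.117837) = -0.806815, tanh(-0.147829) = -0.146761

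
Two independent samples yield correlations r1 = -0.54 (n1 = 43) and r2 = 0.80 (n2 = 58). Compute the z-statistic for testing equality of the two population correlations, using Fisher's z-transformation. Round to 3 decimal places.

Fisher z-transforms: z1 = atanh(-0.54) = -0.604156, z2 = atanh(0.80) = 1.098612; difference d = -1.702768
Var(d) = 1/40 + 1/55 = 0.0250000 + 0.0181818 = 0.0431818
z = d/√Var(d) = -1.702768 / √0.0431818 = -1.702768 / 0.207802 = -8.194

-8.194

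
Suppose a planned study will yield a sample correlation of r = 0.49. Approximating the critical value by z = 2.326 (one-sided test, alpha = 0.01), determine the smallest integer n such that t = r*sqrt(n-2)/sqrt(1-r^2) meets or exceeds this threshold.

r√(n−2)/√(1−r²) ≥ 2.326  ⇔  n−2 ≥ (2.326)²·(1−r²)/r²
(1−r²)/r² = (1−0.2401)/0.2401 = 3.1649
n ≥ 2 + 5.410276·3.1649 = 2 + 17.1230 = 19.1230
⌈19.1230⌉ = 20

20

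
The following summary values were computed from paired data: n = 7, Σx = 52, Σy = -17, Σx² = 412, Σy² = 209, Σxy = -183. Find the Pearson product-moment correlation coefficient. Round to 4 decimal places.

Numerator: nΣxy − (Σx)(Σy) = 7·(-183) − (52)(-17) = -397
Denominator: √[(nΣx²−(Σx)²)(nΣy²−(Σy)²)]
  nΣx²−(Σx)² = 7·412 − 2704 = 180;  nΣy²−(Σy)² = 7·209 − 289 = 1174
  √(180·1174) = √211320 = 459.6956
r = -397 / 459.6956 = -0.8636

-0.8636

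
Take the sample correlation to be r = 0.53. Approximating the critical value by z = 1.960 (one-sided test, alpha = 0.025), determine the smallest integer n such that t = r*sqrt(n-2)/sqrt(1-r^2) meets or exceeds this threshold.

r√(n−2)/√(1−r²) ≥ 1.960  ⇔  n−2 ≥ (1.960)²·(1−r²)/r²
(1−r²)/r² = (1−0.2809)/0.2809 = 2.5600
n ≥ 2 + 3.8416·2.5600 = 2 + 9.8345 = 11.8345
⌈11.8345⌉ = 12

12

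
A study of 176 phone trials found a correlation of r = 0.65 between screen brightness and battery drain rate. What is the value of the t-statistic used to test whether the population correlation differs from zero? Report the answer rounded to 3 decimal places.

11.283

1 − r² = 1 − 0.4225 = 0.5775;  √(1−r²) = 0.759934
√(n−2) = √174 = 13.190906
t = r·√(n−2)/√(1−r²) = 0.65 · 13.190906 / 0.759934 = 11.283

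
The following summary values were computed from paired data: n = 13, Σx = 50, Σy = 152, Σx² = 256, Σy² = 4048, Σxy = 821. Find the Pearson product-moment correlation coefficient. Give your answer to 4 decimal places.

Numerator: nΣxy − (Σx)(Σy) = 13·821 − (50)(152) = 3073
Denominator: √[(nΣx²−(Σx)²)(nΣy²−(Σy)²)]
  nΣx²−(Σx)² = 13·256 − 2500 = 828;  nΣy²−(Σy)² = 13·4048 − 23104 = 29520
  √(828·29520) = √24442560 = 4943.9417
r = 3073 / 4943.9417 = 0.6216

0.6216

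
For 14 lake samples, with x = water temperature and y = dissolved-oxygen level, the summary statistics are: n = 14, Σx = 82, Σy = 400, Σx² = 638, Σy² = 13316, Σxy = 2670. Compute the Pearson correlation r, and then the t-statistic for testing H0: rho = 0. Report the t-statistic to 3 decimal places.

2.595

Numerator: nΣxy − (Σx)(Σy) = 14·2670 − (82)(400) = 4580
Denominator: √[(nΣx²−(Σx)²)(nΣy²−(Σy)²)]
  nΣx²−(Σx)² = 14·638 − 6724 = 2208;  nΣy²−(Σy)² = 14·13316 − 160000 = 26424
  √(2208·26424) = √58344192 = 7638.3370
r = 4580 / 7638.3370 = 0.5996
t = r·√(n−2)/√(1−r²) = 0.5996·√12 / √(1−0.359520) = 2.077075 / 0.800300 = 2.595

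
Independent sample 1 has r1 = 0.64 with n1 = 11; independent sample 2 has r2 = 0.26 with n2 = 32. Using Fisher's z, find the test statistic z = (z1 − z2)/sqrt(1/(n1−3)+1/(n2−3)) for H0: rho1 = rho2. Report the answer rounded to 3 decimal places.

Fisher z-transforms: z1 = atanh(0.64) = 0.758174, z2 = atanh(0.26) = 0.266108; difference d = 0.492066
Var(d) = 1/8 + 1/29 = 0.1250000 + 0.0344828 = 0.1594828
z = d/√Var(d) = 0.492066 / √0.1594828 = 0.492066 / 0.399353 = 1.232

1.232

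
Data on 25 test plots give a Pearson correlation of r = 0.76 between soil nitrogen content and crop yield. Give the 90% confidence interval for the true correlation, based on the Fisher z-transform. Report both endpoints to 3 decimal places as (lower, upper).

Fisher z: z_r = atanh(r) = ½·ln((1+0.76)/(1−0.76)) = 0.996215
SE(z) = 1/√(n−3) = 1/√22 = 0.213201
90% ⇒ z* = 1.645; margin = 1.645·0.213201 = 0.350716
CI on z-scale: (0.645499, 1.346931)
Back-transform: tanh(0.645499) = 0.568632, tanh(1.346931) = 0.873327

(0.569, 0.873)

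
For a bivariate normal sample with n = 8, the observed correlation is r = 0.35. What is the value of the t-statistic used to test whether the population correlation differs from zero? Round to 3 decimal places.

0.915

1 − r² = 1 − 0.1225 = 0.8775;  √(1−r²) = 0.936750
√(n−2) = √6 = 2.449490
t = r·√(n−2)/√(1−r²) = 0.35 · 2.449490 / 0.936750 = 0.915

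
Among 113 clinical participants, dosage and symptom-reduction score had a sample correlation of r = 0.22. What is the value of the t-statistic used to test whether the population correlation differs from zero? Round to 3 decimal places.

1 − r² = 1 − 0.0484 = 0.9516;  √(1−r²) = 0.975500
√(n−2) = √111 = 10.535654
t = r·√(n−2)/√(1−r²) = 0.22 · 10.535654 / 0.975500 = 2.376

2.376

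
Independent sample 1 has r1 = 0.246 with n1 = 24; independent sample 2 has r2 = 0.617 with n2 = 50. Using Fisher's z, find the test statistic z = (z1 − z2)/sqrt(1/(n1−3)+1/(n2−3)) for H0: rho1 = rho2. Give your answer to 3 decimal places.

-1.787

z1 = atanh(0.246) = 0.251151,  z2 = atanh(0.617) = 0.720146
SE = √(1/(n1−3) + 1/(n2−3)) = √(1/21 + 1/47) = √(0.0476190 + 0.0212766) = √0.0688956 = 0.262480
z = (z1 − z2)/SE = (0.251151 − 0.720146) / 0.262480 = -0.468995 / 0.262480 = -1.787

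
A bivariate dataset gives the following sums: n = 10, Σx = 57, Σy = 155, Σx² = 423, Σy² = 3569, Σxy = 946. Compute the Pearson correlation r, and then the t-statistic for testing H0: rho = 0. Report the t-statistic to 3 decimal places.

S_xy = nΣxy − ΣxΣy = 10·946 − 57·155 = 9460 − 8835 = 625
S_xx = nΣx² − (Σx)² = 10·423 − 57² = 4230 − 3249 = 981
S_yy = nΣy² − (Σy)² = 10·3569 − 155² = 35690 − 24025 = 11665
r = S_xy / √(S_xx·S_yy) = 625 / √(981·11665) = 625 / √11443365 = 625 / 3382.8043 = 0.1848
t = r·√(n−2)/√(1−r²) = 0.1848·√8 / √(1−0.034151) = 0.522693 / 0.982776 = 0.532

0.532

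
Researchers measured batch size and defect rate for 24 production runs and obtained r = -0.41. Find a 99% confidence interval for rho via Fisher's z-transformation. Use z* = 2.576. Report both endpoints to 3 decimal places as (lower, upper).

Fisher z: z_r = atanh(r) = ½·ln((1+(-0.41))/(1−(-0.41))) = -0.435611
SE(z) = 1/√(n−3) = 1/√21 = 0.218218
99% ⇒ z* = 2.576; margin = 2.576·0.218218 = 0.562130
CI on z-scale: (-0.997741, 0.126519)
Back-transform: tanh(-0.997741) = -0.760644, tanh(0.126519) = 0.125848

(-0.761, 0.126)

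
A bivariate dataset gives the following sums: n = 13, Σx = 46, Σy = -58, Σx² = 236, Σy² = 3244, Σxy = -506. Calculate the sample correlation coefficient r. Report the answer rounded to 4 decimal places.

Numerator: nΣxy − (Σx)(Σy) = 13·(-506) − (46)(-58) = -3910
Denominator: √[(nΣx²−(Σx)²)(nΣy²−(Σy)²)]
  nΣx²−(Σx)² = 13·236 − 2116 = 952;  nΣy²−(Σy)² = 13·3244 − 3364 = 38808
  √(952·38808) = √36945216 = 6078.2576
r = -3910 / 6078.2576 = -0.6433

-0.6433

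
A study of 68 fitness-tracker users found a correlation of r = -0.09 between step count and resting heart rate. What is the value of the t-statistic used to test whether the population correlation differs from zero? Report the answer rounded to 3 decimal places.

t = r·√(n−2) / √(1−r²) with r = -0.09, n = 68
  = -0.09·√66 / √(1 − 0.0081)
  = -0.09·8.124038 / 0.995942
  = -0.731163 / 0.995942 = -0.734

-0.734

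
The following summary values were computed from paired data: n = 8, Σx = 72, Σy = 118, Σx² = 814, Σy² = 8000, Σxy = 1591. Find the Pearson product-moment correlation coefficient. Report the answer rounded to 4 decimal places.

0.5190

S_xy = nΣxy − ΣxΣy = 8·1591 − 72·118 = 12728 − 8496 = 4232
S_xx = nΣx² − (Σx)² = 8·814 − 72² = 6512 − 5184 = 1328
S_yy = nΣy² − (Σy)² = 8·8000 − 118² = 64000 − 13924 = 50076
r = S_xy / √(S_xx·S_yy) = 4232 / √(1328·50076) = 4232 / √66500928 = 4232 / 8154.8101 = 0.5190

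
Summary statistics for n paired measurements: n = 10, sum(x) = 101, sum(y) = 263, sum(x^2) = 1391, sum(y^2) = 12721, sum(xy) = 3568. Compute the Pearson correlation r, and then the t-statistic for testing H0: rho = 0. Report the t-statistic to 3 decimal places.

Numerator: nΣxy − (Σx)(Σy) = 10·3568 − (101)(263) = 9117
Denominator: √[(nΣx²−(Σx)²)(nΣy²−(Σy)²)]
  nΣx²−(Σx)² = 10·1391 − 10201 = 3709;  nΣy²−(Σy)² = 10·12721 − 69169 = 58041
  √(3709·58041) = √215274069 = 14672.2210
r = 9117 / 14672.2210 = 0.6214
t = r·√(n−2)/√(1−r²) = 0.6214·√8 / √(1−0.386138) = 1.757585 / 0.783493 = 2.243

2.243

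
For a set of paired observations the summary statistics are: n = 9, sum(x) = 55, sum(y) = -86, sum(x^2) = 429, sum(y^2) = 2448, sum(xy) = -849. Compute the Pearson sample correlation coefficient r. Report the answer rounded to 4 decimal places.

-0.8322

Numerator: nΣxy − (Σx)(Σy) = 9·(-849) − (55)(-86) = -2911
Denominator: √[(nΣx²−(Σx)²)(nΣy²−(Σy)²)]
  nΣx²−(Σx)² = 9·429 − 3025 = 836;  nΣy²−(Σy)² = 9·2448 − 7396 = 14636
  √(836·14636) = √12235696 = 3497.9560
r = -2911 / 3497.9560 = -0.8322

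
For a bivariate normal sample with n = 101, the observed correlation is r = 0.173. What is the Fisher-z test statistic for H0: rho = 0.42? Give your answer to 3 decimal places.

-2.702

Fisher z: atanh(0.173) = 0.174758, atanh(0.42) = 0.447692
z = (z_r − z_0)·√(n−3) = (0.174758 − 0.447692)·√98 = -0.272934 · 9.899495 = -2.702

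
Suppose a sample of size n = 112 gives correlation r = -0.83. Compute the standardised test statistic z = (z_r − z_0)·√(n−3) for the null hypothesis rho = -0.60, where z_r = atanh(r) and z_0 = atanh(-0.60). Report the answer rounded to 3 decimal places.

Fisher z: atanh(-0.83) = -1.188136, atanh(-0.60) = -0.693147
z = (z_r − z_0)·√(n−3) = (-1.188136 − (-0.693147))·√109 = -0.494989 · 10.440307 = -5.168

-5.168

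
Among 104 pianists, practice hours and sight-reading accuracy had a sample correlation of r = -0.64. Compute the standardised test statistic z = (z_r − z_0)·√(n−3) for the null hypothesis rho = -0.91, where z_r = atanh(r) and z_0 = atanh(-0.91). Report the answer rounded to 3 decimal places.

Fisher z: atanh(-0.64) = -0.758174, atanh(-0.91) = -1.527524
z = (z_r − z_0)·√(n−3) = (-0.758174 − (-1.527524))·√101 = 0.769350 · 10.049876 = 7.732

7.732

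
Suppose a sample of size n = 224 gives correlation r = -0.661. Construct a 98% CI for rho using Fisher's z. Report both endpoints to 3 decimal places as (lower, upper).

(-0.740, -0.564)

z_r = atanh(-0.661) = -0.794588;  SE = 1/√(n−3) = 1/√221 = 0.067267
z-limits: -0.794588 ± 2.326·0.067267 = -0.794588 ± 0.156463 = [-0.951051, -0.638125]
ρ-limits: (tanh -0.951051, tanh -0.638125) = (-0.740, -0.564)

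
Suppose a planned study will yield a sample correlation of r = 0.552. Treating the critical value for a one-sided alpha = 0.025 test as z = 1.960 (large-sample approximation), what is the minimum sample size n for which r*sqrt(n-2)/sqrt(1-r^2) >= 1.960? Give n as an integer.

r√(n−2)/√(1−r²) ≥ 1.960  ⇔  n−2 ≥ (1.960)²·(1−r²)/r²
(1−r²)/r² = (1−0.304704)/0.304704 = 2.2819
n ≥ 2 + 3.8416·2.2819 = 2 + 8.7661 = 10.7661
⌈10.7661⌉ = 11

11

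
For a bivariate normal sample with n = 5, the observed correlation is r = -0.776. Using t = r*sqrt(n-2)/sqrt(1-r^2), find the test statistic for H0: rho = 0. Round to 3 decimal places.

-2.131

1 − r² = 1 − 0.602176 = 0.397824;  √(1−r²) = 0.630733
√(n−2) = √3 = 1.732051
t = r·√(n−2)/√(1−r²) = -0.776 · 1.732051 / 0.630733 = -2.131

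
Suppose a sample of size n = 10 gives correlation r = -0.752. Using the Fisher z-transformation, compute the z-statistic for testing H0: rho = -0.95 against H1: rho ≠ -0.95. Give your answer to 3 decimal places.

Fisher z: atanh(-0.752) = -0.977542, atanh(-0.95) = -1.831781
z = (z_r − z_0)·√(n−3) = (-0.977542 − (-1.831781))·√7 = 0.854239 · 2.645751 = 2.260

2.260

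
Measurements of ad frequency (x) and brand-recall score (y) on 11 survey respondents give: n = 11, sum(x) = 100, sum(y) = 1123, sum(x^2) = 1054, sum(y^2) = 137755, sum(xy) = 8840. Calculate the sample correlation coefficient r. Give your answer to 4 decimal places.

S_xy = nΣxy − ΣxΣy = 11·8840 − 100·1123 = 97240 − 112300 = -15060
S_xx = nΣx² − (Σx)² = 11·1054 − 100² = 11594 − 10000 = 1594
S_yy = nΣy² − (Σy)² = 11·137755 − 1123² = 1515305 − 1261129 = 254176
r = S_xy / √(S_xx·S_yy) = -15060 / √(1594·254176) = -15060 / √405156544 = -15060 / 20128.5008 = -0.7482

-0.7482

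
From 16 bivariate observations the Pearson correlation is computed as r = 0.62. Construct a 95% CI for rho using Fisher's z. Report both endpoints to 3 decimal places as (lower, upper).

z_r = atanh(0.62) = 0.725005;  SE = 1/√(n−3) = 1/√13 = 0.277350
z-limits: 0.725005 ± 1.960·0.277350 = 0.725005 ± 0.543606 = [0.181399, 1.268611]
ρ-limits: (tanh 0.181399, tanh 1.268611) = (0.179, 0.853)

(0.179, 0.853)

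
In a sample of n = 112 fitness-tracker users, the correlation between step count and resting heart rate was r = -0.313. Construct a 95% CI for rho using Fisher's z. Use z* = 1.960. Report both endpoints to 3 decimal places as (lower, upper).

(-0.471, -0.135)

z_r = atanh(-0.313) = -0.323868;  SE = 1/√(n−3) = 1/√109 = 0.095783
z-limits: -0.323868 ± 1.960·0.095783 = -0.323868 ± 0.187735 = [-0.511603, -0.136133]
ρ-limits: (tanh -0.511603, tanh -0.136133) = (-0.471, -0.135)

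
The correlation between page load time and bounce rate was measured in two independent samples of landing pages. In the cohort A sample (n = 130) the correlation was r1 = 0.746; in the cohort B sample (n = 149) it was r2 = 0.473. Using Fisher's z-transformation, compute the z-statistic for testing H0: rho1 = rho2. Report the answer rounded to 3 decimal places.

3.708

z1 = atanh(0.746) = 0.963874,  z2 = atanh(0.473) = 0.513928
SE = √(1/(n1−3) + 1/(n2−3)) = √(1/127 + 1/146) = √(0.0078740 + 0.0068493) = √0.0147233 = 0.121340
z = (z1 − z2)/SE = (0.963874 − 0.513928) / 0.121340 = 0.449946 / 0.121340 = 3.708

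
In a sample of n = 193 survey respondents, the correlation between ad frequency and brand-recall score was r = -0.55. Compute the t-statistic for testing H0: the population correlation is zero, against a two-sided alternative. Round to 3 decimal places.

t = r·√(n−2) / √(1−r²) with r = -0.55, n = 193
  = -0.55·√191 / √(1 − 0.3025)
  = -0.55·13.820275 / 0.835165
  = -7.601151 / 0.835165 = -9.101

-9.101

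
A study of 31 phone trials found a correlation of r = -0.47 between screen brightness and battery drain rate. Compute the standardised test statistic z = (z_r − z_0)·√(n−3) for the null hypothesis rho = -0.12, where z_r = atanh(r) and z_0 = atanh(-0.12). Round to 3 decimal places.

z_r = atanh(-0.47) = -0.510070,  z_0 = atanh(-0.12) = -0.120581
SE = 1/√(n−3) = 1/√28 = 0.188982
z = (z_r − z_0)/SE = (-0.510070 − (-0.120581)) / 0.188982 = -0.389489 / 0.188982 = -2.061

-2.061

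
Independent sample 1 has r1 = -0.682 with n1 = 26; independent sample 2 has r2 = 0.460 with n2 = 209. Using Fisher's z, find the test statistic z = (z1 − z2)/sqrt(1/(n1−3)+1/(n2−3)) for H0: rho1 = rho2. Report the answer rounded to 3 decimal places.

-6.050

z1 = atanh(-0.682) = -0.832844,  z2 = atanh(0.460) = 0.497311
SE = √(1/(n1−3) + 1/(n2−3)) = √(1/23 + 1/206) = √(0.0434783 + 0.0048544) = √0.0483327 = 0.219847
z = (z1 − z2)/SE = (-0.832844 − 0.497311) / 0.219847 = -1.330155 / 0.219847 = -6.050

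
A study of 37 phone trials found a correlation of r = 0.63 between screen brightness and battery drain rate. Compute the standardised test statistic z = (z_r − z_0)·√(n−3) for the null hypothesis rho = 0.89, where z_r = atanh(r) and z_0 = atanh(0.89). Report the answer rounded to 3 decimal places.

z_r = atanh(0.63) = 0.741416,  z_0 = atanh(0.89) = 1.421926
SE = 1/√(n−3) = 1/√34 = 0.171499
z = (z_r − z_0)/SE = (0.741416 − 1.421926) / 0.171499 = -0.680510 / 0.171499 = -3.968

-3.968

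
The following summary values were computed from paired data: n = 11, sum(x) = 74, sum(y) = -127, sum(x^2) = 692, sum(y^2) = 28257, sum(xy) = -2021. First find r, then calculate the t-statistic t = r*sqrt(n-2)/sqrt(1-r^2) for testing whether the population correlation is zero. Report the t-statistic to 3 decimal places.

-1.786

S_xy = nΣxy − ΣxΣy = 11·(-2021) − 74·(-127) = -22231 − (-9398) = -12833
S_xx = nΣx² − (Σx)² = 11·692 − 74² = 7612 − 5476 = 2136
S_yy = nΣy² − (Σy)² = 11·28257 − (-127)² = 310827 − 16129 = 294698
r = S_xy / √(S_xx·S_yy) = -12833 / √(2136·294698) = -12833 / √629474928 = -12833 / 25089.3389 = -0.5115
t = r·√(n−2)/√(1−r²) = -0.5115·√9 / √(1−0.261632) = -1.534500 / 0.859283 = -1.786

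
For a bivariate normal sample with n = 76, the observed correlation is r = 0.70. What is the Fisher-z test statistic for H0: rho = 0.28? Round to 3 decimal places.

4.952

z_r = atanh(0.70) = 0.867301,  z_0 = atanh(0.28) = 0.287682
SE = 1/√(n−3) = 1/√73 = 0.117041
z = (z_r − z_0)/SE = (0.867301 − 0.287682) / 0.117041 = 0.579619 / 0.117041 = 4.952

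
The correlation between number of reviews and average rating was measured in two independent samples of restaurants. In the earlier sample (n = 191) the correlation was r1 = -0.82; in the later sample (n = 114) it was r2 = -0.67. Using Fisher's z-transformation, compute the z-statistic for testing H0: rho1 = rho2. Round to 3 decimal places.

-2.891

Fisher z-transforms: z1 = atanh(-0.82) = -1.156817, z2 = atanh(-0.67) = -0.810743; difference d = -0.346074
Var(d) = 1/188 + 1/111 = 0.0053191 + 0.0090090 = 0.0143281
z = d/√Var(d) = -0.346074 / √0.0143281 = -0.346074 / 0.119700 = -2.891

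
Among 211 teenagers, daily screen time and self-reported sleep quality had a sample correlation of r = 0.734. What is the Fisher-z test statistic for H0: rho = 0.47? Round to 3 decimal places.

Fisher z: atanh(0.734) = 0.937345, atanh(0.47) = 0.510070
z = (z_r − z_0)·√(n−3) = (0.937345 − 0.510070)·√208 = 0.427275 · 14.422205 = 6.162

6.162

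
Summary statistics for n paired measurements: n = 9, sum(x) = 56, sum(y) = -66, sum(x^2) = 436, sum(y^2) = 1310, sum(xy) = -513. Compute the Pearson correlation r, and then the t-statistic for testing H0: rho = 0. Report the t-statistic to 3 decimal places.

-1.089

S_xy = nΣxy − ΣxΣy = 9·(-513) − 56·(-66) = -4617 − (-3696) = -921
S_xx = nΣx² − (Σx)² = 9·436 − 56² = 3924 − 3136 = 788
S_yy = nΣy² − (Σy)² = 9·1310 − (-66)² = 11790 − 4356 = 7434
r = S_xy / √(S_xx·S_yy) = -921 / √(788·7434) = -921 / √5857992 = -921 / 2420.3289 = -0.3805
t = r·√(n−2)/√(1−r²) = -0.3805·√7 / √(1−0.144780) = -1.006708 / 0.924781 = -1.089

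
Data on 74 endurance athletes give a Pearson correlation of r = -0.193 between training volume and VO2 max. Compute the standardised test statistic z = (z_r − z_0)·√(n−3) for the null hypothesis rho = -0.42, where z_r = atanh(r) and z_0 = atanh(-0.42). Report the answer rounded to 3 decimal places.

z_r = atanh(-0.193) = -0.195451,  z_0 = atanh(-0.42) = -0.447692
SE = 1/√(n−3) = 1/√71 = 0.118678
z = (z_r − z_0)/SE = (-0.195451 − (-0.447692)) / 0.118678 = 0.252241 / 0.118678 = 2.125

2.125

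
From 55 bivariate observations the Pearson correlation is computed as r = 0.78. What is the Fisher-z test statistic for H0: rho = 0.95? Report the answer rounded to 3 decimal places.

Fisher z: atanh(0.78) = 1.045371, atanh(0.95) = 1.831781
z = (z_r − z_0)·√(n−3) = (1.045371 − 1.831781)·√52 = -0.786410 · 7.211103 = -5.671

-5.671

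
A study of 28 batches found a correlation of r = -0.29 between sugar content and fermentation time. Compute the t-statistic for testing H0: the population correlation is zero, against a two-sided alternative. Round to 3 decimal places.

1 − r² = 1 − 0.0841 = 0.9159;  √(1−r²) = 0.957027
√(n−2) = √26 = 5.099020
t = r·√(n−2)/√(1−r²) = -0.29 · 5.099020 / 0.957027 = -1.545

-1.545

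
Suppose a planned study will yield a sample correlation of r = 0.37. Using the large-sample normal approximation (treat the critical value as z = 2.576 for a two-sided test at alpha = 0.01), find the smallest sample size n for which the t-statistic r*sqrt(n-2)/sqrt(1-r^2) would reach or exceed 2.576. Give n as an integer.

44

Need r·√(n−2)/√(1−r²) ≥ 2.576
√(n−2) ≥ 2.576·√(1−0.1369) / 0.37 = 2.576·0.929032 / 0.37 = 6.4681
n−2 ≥ 41.8363  ⇒  n ≥ 43.8363
Smallest integer n = 44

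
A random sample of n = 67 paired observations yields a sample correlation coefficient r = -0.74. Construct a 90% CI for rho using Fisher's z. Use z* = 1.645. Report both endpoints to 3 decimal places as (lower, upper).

z_r = atanh(-0.74) = -0.950479;  SE = 1/√(n−3) = 1/√64 = 0.125000
z-limits: -0.950479 ± 1.645·0.125000 = -0.950479 ± 0.205625 = [-1.156104, -0.744854]
ρ-limits: (tanh -1.156104, tanh -0.744854) = (-0.820, -0.632)

(-0.820, -0.632)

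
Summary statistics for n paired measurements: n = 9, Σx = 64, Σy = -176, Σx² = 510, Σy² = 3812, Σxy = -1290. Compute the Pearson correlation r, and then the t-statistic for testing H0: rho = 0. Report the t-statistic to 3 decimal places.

S_xy = nΣxy − ΣxΣy = 9·(-1290) − 64·(-176) = -11610 − (-11264) = -346
S_xx = nΣx² − (Σx)² = 9·510 − 64² = 4590 − 4096 = 494
S_yy = nΣy² − (Σy)² = 9·3812 − (-176)² = 34308 − 30976 = 3332
r = S_xy / √(S_xx·S_yy) = -346 / √(494·3332) = -346 / √1646008 = -346 / 1282.9684 = -0.2697
t = r·√(n−2)/√(1−r²) = -0.2697·√7 / √(1−0.072738) = -0.713559 / 0.962944 = -0.741

-0.741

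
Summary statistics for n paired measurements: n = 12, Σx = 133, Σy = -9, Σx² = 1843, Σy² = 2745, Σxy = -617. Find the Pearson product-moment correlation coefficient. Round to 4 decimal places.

S_xy = nΣxy − ΣxΣy = 12·(-617) − 133·(-9) = -7404 − (-1197) = -6207
S_xx = nΣx² − (Σx)² = 12·1843 − 133² = 22116 − 17689 = 4427
S_yy = nΣy² − (Σy)² = 12·2745 − (-9)² = 32940 − 81 = 32859
r = S_xy / √(S_xx·S_yy) = -6207 / √(4427·32859) = -6207 / √145466793 = -6207 / 12060.9615 = -0.5146

-0.5146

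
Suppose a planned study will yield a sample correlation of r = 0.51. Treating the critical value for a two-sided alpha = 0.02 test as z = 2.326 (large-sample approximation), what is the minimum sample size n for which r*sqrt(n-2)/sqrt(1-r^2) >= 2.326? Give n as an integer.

18

r√(n−2)/√(1−r²) ≥ 2.326  ⇔  n−2 ≥ (2.326)²·(1−r²)/r²
(1−r²)/r² = (1−0.2601)/0.2601 = 2.8447
n ≥ 2 + 5.410276·2.8447 = 2 + 15.3906 = 17.3906
⌈17.3906⌉ = 18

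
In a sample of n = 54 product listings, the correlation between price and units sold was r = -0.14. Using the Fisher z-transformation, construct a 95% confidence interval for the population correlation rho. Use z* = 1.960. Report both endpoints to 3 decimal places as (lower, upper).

Fisher z: z_r = atanh(r) = ½·ln((1+(-0.14))/(1−(-0.14))) = -0.140926
SE(z) = 1/√(n−3) = 1/√51 = 0.140028
95% ⇒ z* = 1.960; margin = 1.960·0.140028 = 0.274455
CI on z-scale: (-0.415381, 0.133529)
Back-transform: tanh(-0.415381) = -0.393032, tanh(0.133529) = 0.132741

(-0.393, 0.133)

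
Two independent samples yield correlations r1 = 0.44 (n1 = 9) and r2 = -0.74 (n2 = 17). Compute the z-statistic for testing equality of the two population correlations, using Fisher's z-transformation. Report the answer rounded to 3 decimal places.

2.916

Fisher z-transforms: z1 = atanh(0.44) = 0.472231, z2 = atanh(-0.74) = -0.950479; difference d = 1.422710
Var(d) = 1/6 + 1/14 = 0.1666667 + 0.0714286 = 0.2380953
z = d/√Var(d) = 1.422710 / √0.2380953 = 1.422710 / 0.487950 = 2.916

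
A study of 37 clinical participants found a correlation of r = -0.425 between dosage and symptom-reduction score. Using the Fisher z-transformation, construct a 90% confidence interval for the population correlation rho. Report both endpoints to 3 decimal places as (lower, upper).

Fisher z: z_r = atanh(r) = ½·ln((1+(-0.425))/(1−(-0.425))) = -0.453779
SE(z) = 1/√(n−3) = 1/√34 = 0.171499
90% ⇒ z* = 1.645; margin = 1.645·0.171499 = 0.282116
CI on z-scale: (-0.735895, -0.171663)
Back-transform: tanh(-0.735895) = -0.626659, tanh(-0.171663) = -0.169996

(-0.627, -0.170)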